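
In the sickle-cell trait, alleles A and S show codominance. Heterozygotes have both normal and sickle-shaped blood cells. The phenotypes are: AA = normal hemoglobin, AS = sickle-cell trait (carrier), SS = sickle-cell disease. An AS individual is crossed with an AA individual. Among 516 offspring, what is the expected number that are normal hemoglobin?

Punnett square for AS × AA:
Offspring genotypes: 2 AA, 2 AS
Phenotype counts: 2 normal hemoglobin, 2 sickle-cell trait (carrier)
normal hemoglobin: 2 out of 4 → fraction 1/2
Expected count = 1/2 × 516 = 258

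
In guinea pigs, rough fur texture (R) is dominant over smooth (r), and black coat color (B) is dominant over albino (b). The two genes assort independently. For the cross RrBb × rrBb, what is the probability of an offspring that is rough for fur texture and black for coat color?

Dihybrid cross RrBb × rrBb — consider each gene separately:
fur texture: Rr × rr → 2 Rr, 2 rr → 2 R_ : 2 rr (out of 4)
coat color: Bb × Bb → 1 BB, 2 Bb, 1 bb → 3 B_ : 1 bb (out of 4)
Looking for: rough (R_) and black (B_)
P(rough) = 2/4, P(black) = 3/4
P(both) = 2/4 × 3/4 = 6/16 = 3/8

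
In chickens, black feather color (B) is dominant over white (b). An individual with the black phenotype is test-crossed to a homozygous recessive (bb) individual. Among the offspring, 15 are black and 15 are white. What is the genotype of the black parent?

Test cross: ? × bb
Offspring: 15 black, 15 white — approximately 1:1.
A 1:1 ratio in a test cross indicates the unknown parent is heterozygous (Bb).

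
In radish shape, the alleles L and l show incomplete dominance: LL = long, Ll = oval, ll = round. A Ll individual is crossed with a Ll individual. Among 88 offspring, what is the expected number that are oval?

Punnett square for Ll × Ll:
Offspring genotypes: 1 LL, 2 Ll, 1 ll
Phenotype counts: 1 long, 2 oval, 1 round
oval: 2 out of 4 → fraction 1/2
Expected count = 1/2 × 88 = 44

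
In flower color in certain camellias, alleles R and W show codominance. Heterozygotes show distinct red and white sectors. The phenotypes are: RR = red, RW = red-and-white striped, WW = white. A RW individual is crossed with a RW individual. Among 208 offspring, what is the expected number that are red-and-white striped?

Punnett square for RW × RW:
Offspring genotypes: 1 RR, 2 RW, 1 WW
Phenotype counts: 1 red, 2 red-and-white striped, 1 white
red-and-white striped: 2 out of 4 → fraction 1/2
Expected count = 1/2 × 208 = 104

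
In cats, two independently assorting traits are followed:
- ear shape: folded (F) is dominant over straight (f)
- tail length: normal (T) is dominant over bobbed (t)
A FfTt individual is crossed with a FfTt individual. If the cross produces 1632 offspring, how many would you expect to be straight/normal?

Dihybrid cross FfTt × FfTt — consider each gene separately:
ear shape: Ff × Ff → 1 FF, 2 Ff, 1 ff → 3 F_ : 1 ff (out of 4)
tail length: Tt × Tt → 1 TT, 2 Tt, 1 tt → 3 T_ : 1 tt (out of 4)
Combine (counts out of 4 × 4 = 16): folded/normal (F_T_) = 3×3 = 9; folded/bobbed (F_tt) = 3×1 = 3; straight/normal (ffT_) = 1×3 = 3; straight/bobbed (fftt) = 1×1 = 1
Phenotype counts (out of 16): 9 folded/normal, 3 folded/bobbed, 3 straight/normal, 1 straight/bobbed
straight/normal: 3 out of 16 → fraction 3/16
Expected count = 3/16 × 1632 = 306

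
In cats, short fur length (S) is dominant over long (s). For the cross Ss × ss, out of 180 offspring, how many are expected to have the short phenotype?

Punnett square for Ss × ss:
Offspring genotypes: 2 Ss, 2 ss
Total offspring: 4
Count with target: 2
Probability: 2/4 = 1/2
Expected count = 1/2 × 180 = 90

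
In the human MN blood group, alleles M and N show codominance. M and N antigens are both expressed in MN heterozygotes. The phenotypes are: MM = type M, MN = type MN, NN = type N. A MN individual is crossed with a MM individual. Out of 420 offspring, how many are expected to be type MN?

Punnett square for MN × MM:
Offspring genotypes: 2 MM, 2 MN
Phenotype counts: 2 type M, 2 type MN
type MN: 2 out of 4 → fraction 1/2
Expected count = 1/2 × 420 = 210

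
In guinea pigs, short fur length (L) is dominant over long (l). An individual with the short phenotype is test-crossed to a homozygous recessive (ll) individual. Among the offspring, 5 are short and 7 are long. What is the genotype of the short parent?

Test cross: ? × ll
Offspring: 5 short, 7 long — approximately 1:1.
A 1:1 ratio in a test cross indicates the unknown parent is heterozygous (Ll).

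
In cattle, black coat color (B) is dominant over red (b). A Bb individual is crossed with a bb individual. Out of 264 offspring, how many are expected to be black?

Punnett square for Bb × bb:
Offspring genotypes: 2 Bb, 2 bb
black: 2, red: 2
black: 2 out of 4 → fraction 1/2
Expected count = 1/2 × 264 = 132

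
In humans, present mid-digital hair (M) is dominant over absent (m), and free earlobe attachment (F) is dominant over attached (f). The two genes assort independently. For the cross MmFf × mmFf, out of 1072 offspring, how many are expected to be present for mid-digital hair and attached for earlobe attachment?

Dihybrid cross MmFf × mmFf — consider each gene separately:
mid-digital hair: Mm × mm → 2 Mm, 2 mm → 2 M_ : 2 mm (out of 4)
earlobe attachment: Ff × Ff → 1 FF, 2 Ff, 1 ff → 3 F_ : 1 ff (out of 4)
Looking for: present (M_) and attached (ff)
P(present) = 2/4, P(attached) = 1/4
P(both) = 2/4 × 1/4 = 2/16 = 1/8
Expected count = 1/8 × 1072 = 134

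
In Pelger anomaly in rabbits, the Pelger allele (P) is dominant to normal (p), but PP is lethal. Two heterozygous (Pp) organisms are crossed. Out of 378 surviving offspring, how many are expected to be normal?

Cross: Pp × Pp
Punnett square offspring (before lethality): 1 PP, 2 Pp, 1 pp
The PP genotype is lethal (embryos die); surviving offspring: 2 Pp, 1 pp
normal: 1 out of 3 → fraction 1/3
Expected count = 1/3 × 378 = 126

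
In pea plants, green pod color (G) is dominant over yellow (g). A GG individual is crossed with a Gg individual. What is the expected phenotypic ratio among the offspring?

Punnett square for GG × Gg:
Offspring genotypes: 2 GG, 2 Gg
green: 4, yellow: 0
Ratio: all green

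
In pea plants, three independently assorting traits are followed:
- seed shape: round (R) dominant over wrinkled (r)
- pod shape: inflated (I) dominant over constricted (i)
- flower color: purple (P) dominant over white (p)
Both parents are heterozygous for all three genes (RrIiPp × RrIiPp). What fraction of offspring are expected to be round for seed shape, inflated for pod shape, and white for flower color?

Trihybrid cross: RrIiPp × RrIiPp
Each trait segregates independently with a 3:1 phenotypic ratio, so each gene contributes 3/4 (dominant) or 1/4 (recessive).
Target: round (seed shape), inflated (pod shape), white (flower color)
Probability = product of independent per-trait probabilities
= 3/4 × 3/4 × 1/4 = 9/64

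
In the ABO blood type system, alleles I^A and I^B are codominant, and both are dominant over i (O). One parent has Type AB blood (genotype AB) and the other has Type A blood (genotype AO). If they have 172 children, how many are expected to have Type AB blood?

Cross: AB × AO
Possible offspring genotypes: 1 AA, 1 AO, 1 AB, 1 BO
Blood type counts: 2 Type A, 1 Type AB, 1 Type B
Probability of Type AB: 1/4
Expected count = 1/4 × 172 = 43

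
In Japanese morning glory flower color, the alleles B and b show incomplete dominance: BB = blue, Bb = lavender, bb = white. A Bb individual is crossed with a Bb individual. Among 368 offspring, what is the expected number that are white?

Punnett square for Bb × Bb:
Offspring genotypes: 1 BB, 2 Bb, 1 bb
Phenotype counts: 1 blue, 2 lavender, 1 white
white: 1 out of 4 → fraction 1/4
Expected count = 1/4 × 368 = 92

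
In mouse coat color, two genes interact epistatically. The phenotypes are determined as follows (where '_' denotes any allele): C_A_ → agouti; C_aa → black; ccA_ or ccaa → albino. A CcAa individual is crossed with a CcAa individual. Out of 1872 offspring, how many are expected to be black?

Cross: CcAa × CcAa — consider each gene separately:
C gene: Cc × Cc → 1 CC, 2 Cc, 1 cc → 3 C_ : 1 cc (out of 4)
A gene: Aa × Aa → 1 AA, 2 Aa, 1 aa → 3 A_ : 1 aa (out of 4)
Genotype classes (out of 4 × 4 = 16): C_A_ = 3×3 = 9; C_aa = 3×1 = 3; ccA_ = 1×3 = 3; ccaa = 1×1 = 1
Apply the phenotype rules: C_A_ (9) → agouti; C_aa (3) → black; ccA_ (3) + ccaa (1) → albino
Phenotype counts (out of 16): 9 agouti, 3 black, 4 albino
black: 3 out of 16 → fraction 3/16
Expected count = 3/16 × 1872 = 351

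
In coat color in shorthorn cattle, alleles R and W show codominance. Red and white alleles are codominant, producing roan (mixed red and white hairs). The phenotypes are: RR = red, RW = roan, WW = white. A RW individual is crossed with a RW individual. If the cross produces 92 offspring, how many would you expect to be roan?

Punnett square for RW × RW:
Offspring genotypes: 1 RR, 2 RW, 1 WW
Phenotype counts: 1 red, 2 roan, 1 white
roan: 2 out of 4 → fraction 1/2
Expected count = 1/2 × 92 = 46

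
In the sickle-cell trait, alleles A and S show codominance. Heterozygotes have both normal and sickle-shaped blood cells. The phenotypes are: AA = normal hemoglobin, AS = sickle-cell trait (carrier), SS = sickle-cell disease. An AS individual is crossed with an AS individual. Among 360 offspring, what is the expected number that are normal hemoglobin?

Punnett square for AS × AS:
Offspring genotypes: 1 AA, 2 AS, 1 SS
Phenotype counts: 1 normal hemoglobin, 2 sickle-cell trait (carrier), 1 sickle-cell disease
normal hemoglobin: 1 out of 4 → fraction 1/4
Expected count = 1/4 × 360 = 90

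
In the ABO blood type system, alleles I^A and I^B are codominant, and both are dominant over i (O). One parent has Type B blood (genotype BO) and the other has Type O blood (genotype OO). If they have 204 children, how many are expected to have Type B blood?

Cross: BO × OO
Possible offspring genotypes: 2 BO, 2 OO
Blood type counts: 2 Type B, 2 Type O
Probability of Type B: 2/4 = 1/2
Expected count = 1/2 × 204 = 102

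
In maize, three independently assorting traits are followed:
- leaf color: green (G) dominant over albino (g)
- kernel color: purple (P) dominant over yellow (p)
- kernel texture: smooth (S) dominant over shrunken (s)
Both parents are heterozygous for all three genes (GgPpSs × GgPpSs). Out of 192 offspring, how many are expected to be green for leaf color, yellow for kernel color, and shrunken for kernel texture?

Trihybrid cross: GgPpSs × GgPpSs
Each trait segregates independently with a 3:1 phenotypic ratio, so each gene contributes 3/4 (dominant) or 1/4 (recessive).
Target: green (leaf color), yellow (kernel color), shrunken (kernel texture)
Probability = product of independent per-trait probabilities
= 3/4 × 1/4 × 1/4 = 3/64
Expected count = 3/64 × 192 = 9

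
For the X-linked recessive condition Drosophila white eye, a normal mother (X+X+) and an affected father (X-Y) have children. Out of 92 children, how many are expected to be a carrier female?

Cross: X+X+ × X-Y
Offspring: 2 X+X-, 2 X+Y
Probability of a carrier female: 2/4 = 1/2
Expected count = 1/2 × 92 = 46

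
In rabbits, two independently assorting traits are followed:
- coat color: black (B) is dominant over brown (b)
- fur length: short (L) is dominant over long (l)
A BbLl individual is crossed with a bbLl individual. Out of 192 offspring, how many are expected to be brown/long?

Dihybrid cross BbLl × bbLl — consider each gene separately:
coat color: Bb × bb → 2 Bb, 2 bb → 2 B_ : 2 bb (out of 4)
fur length: Ll × Ll → 1 LL, 2 Ll, 1 ll → 3 L_ : 1 ll (out of 4)
Combine (counts out of 4 × 4 = 16): black/short (B_L_) = 2×3 = 6; black/long (B_ll) = 2×1 = 2; brown/short (bbL_) = 2×3 = 6; brown/long (bbll) = 2×1 = 2
Phenotype counts (out of 16): 6 black/short, 2 black/long, 6 brown/short, 2 brown/long
brown/long: 2 out of 16 → fraction 1/8
Expected count = 1/8 × 192 = 24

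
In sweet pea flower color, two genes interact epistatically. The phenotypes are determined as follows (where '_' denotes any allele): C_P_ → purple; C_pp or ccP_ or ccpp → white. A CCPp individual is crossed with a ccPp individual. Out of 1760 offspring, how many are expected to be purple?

Cross: CCPp × ccPp — consider each gene separately:
C gene: CC × cc → 4 Cc → 4 C_ (out of 4)
P gene: Pp × Pp → 1 PP, 2 Pp, 1 pp → 3 P_ : 1 pp (out of 4)
Genotype classes (out of 4 × 4 = 16): C_P_ = 4×3 = 12; C_pp = 4×1 = 4
Apply the phenotype rules: C_P_ (12) → purple; C_pp (4) → white
Phenotype counts (out of 16): 12 purple, 4 white
purple: 12 out of 16 → fraction 3/4
Expected count = 3/4 × 1760 = 1320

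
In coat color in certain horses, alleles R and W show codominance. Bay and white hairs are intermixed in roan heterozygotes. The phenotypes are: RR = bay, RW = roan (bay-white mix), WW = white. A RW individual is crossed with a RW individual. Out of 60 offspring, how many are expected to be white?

Punnett square for RW × RW:
Offspring genotypes: 1 RR, 2 RW, 1 WW
Phenotype counts: 1 bay, 2 roan (bay-white mix), 1 white
white: 1 out of 4 → fraction 1/4
Expected count = 1/4 × 60 = 15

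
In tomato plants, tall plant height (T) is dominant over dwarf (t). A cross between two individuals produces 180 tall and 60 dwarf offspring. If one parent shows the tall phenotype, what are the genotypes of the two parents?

Observed offspring: 180 tall, 60 dwarf
The observed ratio simplifies to 3:1. Dwarf (tt) offspring appear, so each parent must contribute one t allele. The parent stated to show tall carries T, so it is Tt. The other parent is then either Tt or tt: Tt × tt would give a 1:1 split, whereas Tt × Tt gives 3:1 — matching the data. So both parents are heterozygous (Tt × Tt).
Parent genotypes: Tt × Tt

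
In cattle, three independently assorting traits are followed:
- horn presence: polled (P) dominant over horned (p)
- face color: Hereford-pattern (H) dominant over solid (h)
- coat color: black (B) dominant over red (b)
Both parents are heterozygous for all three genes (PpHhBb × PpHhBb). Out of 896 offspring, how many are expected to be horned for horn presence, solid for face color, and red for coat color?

Trihybrid cross: PpHhBb × PpHhBb
Each trait segregates independently with a 3:1 phenotypic ratio, so each gene contributes 3/4 (dominant) or 1/4 (recessive).
Target: horned (horn presence), solid (face color), red (coat color)
Probability = product of independent per-trait probabilities
= 1/4 × 1/4 × 1/4 = 1/64
Expected count = 1/64 × 896 = 14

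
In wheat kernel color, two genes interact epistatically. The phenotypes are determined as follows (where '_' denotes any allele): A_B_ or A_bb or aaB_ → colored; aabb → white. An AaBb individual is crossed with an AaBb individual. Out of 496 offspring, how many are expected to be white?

Cross: AaBb × AaBb — consider each gene separately:
A gene: Aa × Aa → 1 AA, 2 Aa, 1 aa → 3 A_ : 1 aa (out of 4)
B gene: Bb × Bb → 1 BB, 2 Bb, 1 bb → 3 B_ : 1 bb (out of 4)
Genotype classes (out of 4 × 4 = 16): A_B_ = 3×3 = 9; A_bb = 3×1 = 3; aaB_ = 1×3 = 3; aabb = 1×1 = 1
Apply the phenotype rules: A_B_ (9) + A_bb (3) + aaB_ (3) → colored; aabb (1) → white
Phenotype counts (out of 16): 15 colored, 1 white
white: 1 out of 16 → fraction 1/16
Expected count = 1/16 × 496 = 31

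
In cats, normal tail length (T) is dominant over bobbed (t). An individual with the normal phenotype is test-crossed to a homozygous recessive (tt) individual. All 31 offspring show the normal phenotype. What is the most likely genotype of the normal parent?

Test cross: ? × tt
All offspring are normal.
If the unknown parent were heterozygous (Tt), about half of 31 offspring would be bobbed; none are. The unknown parent is most likely homozygous dominant (TT).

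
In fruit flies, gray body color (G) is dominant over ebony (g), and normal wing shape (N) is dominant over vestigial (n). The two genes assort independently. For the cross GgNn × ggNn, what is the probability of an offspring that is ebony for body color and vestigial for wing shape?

Dihybrid cross GgNn × ggNn — consider each gene separately:
body color: Gg × gg → 2 Gg, 2 gg → 2 G_ : 2 gg (out of 4)
wing shape: Nn × Nn → 1 NN, 2 Nn, 1 nn → 3 N_ : 1 nn (out of 4)
Looking for: ebony (gg) and vestigial (nn)
P(ebony) = 2/4, P(vestigial) = 1/4
P(both) = 2/4 × 1/4 = 2/16 = 1/8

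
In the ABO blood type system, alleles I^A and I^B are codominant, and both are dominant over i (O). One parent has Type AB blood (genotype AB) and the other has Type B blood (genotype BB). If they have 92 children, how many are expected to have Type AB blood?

Cross: AB × BB
Possible offspring genotypes: 2 AB, 2 BB
Blood type counts: 2 Type AB, 2 Type B
Probability of Type AB: 2/4 = 1/2
Expected count = 1/2 × 92 = 46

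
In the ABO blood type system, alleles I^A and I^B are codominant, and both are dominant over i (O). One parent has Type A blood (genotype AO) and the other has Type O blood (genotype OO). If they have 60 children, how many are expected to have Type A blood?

Cross: AO × OO
Possible offspring genotypes: 2 AO, 2 OO
Blood type counts: 2 Type A, 2 Type O
Probability of Type A: 2/4 = 1/2
Expected count = 1/2 × 60 = 30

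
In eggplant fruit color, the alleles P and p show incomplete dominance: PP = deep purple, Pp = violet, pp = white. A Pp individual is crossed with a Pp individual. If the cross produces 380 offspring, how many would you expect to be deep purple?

Punnett square for Pp × Pp:
Offspring genotypes: 1 PP, 2 Pp, 1 pp
Phenotype counts: 1 deep purple, 2 violet, 1 white
deep purple: 1 out of 4 → fraction 1/4
Expected count = 1/4 × 380 = 95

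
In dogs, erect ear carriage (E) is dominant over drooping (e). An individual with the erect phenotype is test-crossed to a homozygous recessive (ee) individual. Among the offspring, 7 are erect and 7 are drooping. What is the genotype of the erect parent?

Test cross: ? × ee
Offspring: 7 erect, 7 drooping — approximately 1:1.
A 1:1 ratio in a test cross indicates the unknown parent is heterozygous (Ee).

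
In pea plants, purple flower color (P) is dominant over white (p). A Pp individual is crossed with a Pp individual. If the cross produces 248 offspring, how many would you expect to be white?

Punnett square for Pp × Pp:
Offspring genotypes: 1 PP, 2 Pp, 1 pp
purple: 3, white: 1
white: 1 out of 4 → fraction 1/4
Expected count = 1/4 × 248 = 62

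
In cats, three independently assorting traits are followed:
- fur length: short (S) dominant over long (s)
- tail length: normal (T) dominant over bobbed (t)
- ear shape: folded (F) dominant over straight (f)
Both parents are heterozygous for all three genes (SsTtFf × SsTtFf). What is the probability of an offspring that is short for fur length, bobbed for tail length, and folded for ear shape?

Trihybrid cross: SsTtFf × SsTtFf
Each trait segregates independently with a 3:1 phenotypic ratio, so each gene contributes 3/4 (dominant) or 1/4 (recessive).
Target: short (fur length), bobbed (tail length), folded (ear shape)
Probability = product of independent per-trait probabilities
= 3/4 × 1/4 × 3/4 = 9/64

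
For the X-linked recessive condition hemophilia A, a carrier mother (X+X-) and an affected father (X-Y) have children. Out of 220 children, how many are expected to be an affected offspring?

Cross: X+X- × X-Y
Offspring: 1 X+X-, 1 X+Y, 1 X-X-, 1 X-Y
Probability of an affected offspring: 2/4 = 1/2
Expected count = 1/2 × 220 = 110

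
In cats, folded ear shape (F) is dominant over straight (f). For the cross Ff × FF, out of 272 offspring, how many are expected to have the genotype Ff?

Punnett square for Ff × FF:
Offspring genotypes: 2 FF, 2 Ff
Total offspring: 4
Count with target: 2
Probability: 2/4 = 1/2
Expected count = 1/2 × 272 = 136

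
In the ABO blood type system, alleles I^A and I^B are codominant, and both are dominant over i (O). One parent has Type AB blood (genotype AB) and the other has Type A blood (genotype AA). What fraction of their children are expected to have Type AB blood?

Cross: AB × AA
Possible offspring genotypes: 2 AA, 2 AB
Blood type counts: 2 Type A, 2 Type AB
Probability of Type AB: 2/4 = 1/2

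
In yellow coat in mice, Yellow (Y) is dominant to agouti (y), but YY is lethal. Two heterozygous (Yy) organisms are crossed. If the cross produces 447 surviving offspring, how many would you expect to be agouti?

Cross: Yy × Yy
Punnett square offspring (before lethality): 1 YY, 2 Yy, 1 yy
The YY genotype is lethal (embryos die); surviving offspring: 2 Yy, 1 yy
agouti: 1 out of 3 → fraction 1/3
Expected count = 1/3 × 447 = 149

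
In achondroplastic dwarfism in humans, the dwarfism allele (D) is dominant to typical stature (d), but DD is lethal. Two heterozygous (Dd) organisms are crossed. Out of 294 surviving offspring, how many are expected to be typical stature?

Cross: Dd × Dd
Punnett square offspring (before lethality): 1 DD, 2 Dd, 1 dd
The DD genotype is lethal (embryos die); surviving offspring: 2 Dd, 1 dd
typical stature: 1 out of 3 → fraction 1/3
Expected count = 1/3 × 294 = 98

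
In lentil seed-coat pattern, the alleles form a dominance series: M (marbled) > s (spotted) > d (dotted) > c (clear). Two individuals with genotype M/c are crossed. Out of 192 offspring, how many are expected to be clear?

Cross: M/c × M/c
Allele dominance: M > s > d > c
Offspring genotypes: 1 M/M, 2 M/c, 1 c/c
Phenotype counts: 3 marbled, 1 clear
clear: 1 out of 4 → fraction 1/4
Expected count = 1/4 × 192 = 48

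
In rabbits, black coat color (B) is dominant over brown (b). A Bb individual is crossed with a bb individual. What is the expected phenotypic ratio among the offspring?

Punnett square for Bb × bb:
Offspring genotypes: 2 Bb, 2 bb
black: 2, brown: 2
Ratio: 1:1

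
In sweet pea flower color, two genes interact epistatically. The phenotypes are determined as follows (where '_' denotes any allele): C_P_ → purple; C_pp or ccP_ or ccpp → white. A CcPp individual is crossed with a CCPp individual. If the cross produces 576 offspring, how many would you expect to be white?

Cross: CcPp × CCPp — consider each gene separately:
C gene: Cc × CC → 2 CC, 2 Cc → 4 C_ (out of 4)
P gene: Pp × Pp → 1 PP, 2 Pp, 1 pp → 3 P_ : 1 pp (out of 4)
Genotype classes (out of 4 × 4 = 16): C_P_ = 4×3 = 12; C_pp = 4×1 = 4
Apply the phenotype rules: C_P_ (12) → purple; C_pp (4) → white
Phenotype counts (out of 16): 12 purple, 4 white
white: 4 out of 16 → fraction 1/4
Expected count = 1/4 × 576 = 144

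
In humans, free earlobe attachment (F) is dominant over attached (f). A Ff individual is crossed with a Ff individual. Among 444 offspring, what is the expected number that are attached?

Punnett square for Ff × Ff:
Offspring genotypes: 1 FF, 2 Ff, 1 ff
free: 3, attached: 1
attached: 1 out of 4 → fraction 1/4
Expected count = 1/4 × 444 = 111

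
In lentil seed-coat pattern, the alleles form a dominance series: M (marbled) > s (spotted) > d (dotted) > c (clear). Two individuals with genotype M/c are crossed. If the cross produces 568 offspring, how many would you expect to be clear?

Cross: M/c × M/c
Allele dominance: M > s > d > c
Offspring genotypes: 1 M/M, 2 M/c, 1 c/c
Phenotype counts: 3 marbled, 1 clear
clear: 1 out of 4 → fraction 1/4
Expected count = 1/4 × 568 = 142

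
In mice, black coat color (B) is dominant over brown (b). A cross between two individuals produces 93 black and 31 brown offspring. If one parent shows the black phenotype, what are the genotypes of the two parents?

Observed offspring: 93 black, 31 brown
The observed ratio simplifies to 3:1. Brown (bb) offspring appear, so each parent must contribute one b allele. The parent stated to show black carries B, so it is Bb. The other parent is then either Bb or bb: Bb × bb would give a 1:1 split, whereas Bb × Bb gives 3:1 — matching the data. So both parents are heterozygous (Bb × Bb).
Parent genotypes: Bb × Bb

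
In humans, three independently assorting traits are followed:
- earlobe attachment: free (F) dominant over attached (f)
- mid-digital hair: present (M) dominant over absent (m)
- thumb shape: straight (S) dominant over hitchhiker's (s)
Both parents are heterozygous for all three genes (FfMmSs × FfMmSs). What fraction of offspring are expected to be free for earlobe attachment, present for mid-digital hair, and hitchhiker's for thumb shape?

Trihybrid cross: FfMmSs × FfMmSs
Each trait segregates independently with a 3:1 phenotypic ratio, so each gene contributes 3/4 (dominant) or 1/4 (recessive).
Target: free (earlobe attachment), present (mid-digital hair), hitchhiker's (thumb shape)
Probability = product of independent per-trait probabilities
= 3/4 × 3/4 × 1/4 = 9/64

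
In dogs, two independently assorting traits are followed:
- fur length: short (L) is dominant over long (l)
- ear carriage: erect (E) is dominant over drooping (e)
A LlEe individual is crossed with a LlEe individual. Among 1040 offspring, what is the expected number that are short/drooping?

Dihybrid cross LlEe × LlEe — consider each gene separately:
fur length: Ll × Ll → 1 LL, 2 Ll, 1 ll → 3 L_ : 1 ll (out of 4)
ear carriage: Ee × Ee → 1 EE, 2 Ee, 1 ee → 3 E_ : 1 ee (out of 4)
Combine (counts out of 4 × 4 = 16): short/erect (L_E_) = 3×3 = 9; short/drooping (L_ee) = 3×1 = 3; long/erect (llE_) = 1×3 = 3; long/drooping (llee) = 1×1 = 1
Phenotype counts (out of 16): 9 short/erect, 3 short/drooping, 3 long/erect, 1 long/drooping
short/drooping: 3 out of 16 → fraction 3/16
Expected count = 3/16 × 1040 = 195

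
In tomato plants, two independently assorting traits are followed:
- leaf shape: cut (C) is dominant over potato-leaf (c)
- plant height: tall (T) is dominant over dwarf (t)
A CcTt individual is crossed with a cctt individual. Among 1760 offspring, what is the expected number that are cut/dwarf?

Dihybrid cross CcTt × cctt — consider each gene separately:
leaf shape: Cc × cc → 2 Cc, 2 cc → 2 C_ : 2 cc (out of 4)
plant height: Tt × tt → 2 Tt, 2 tt → 2 T_ : 2 tt (out of 4)
Combine (counts out of 4 × 4 = 16): cut/tall (C_T_) = 2×2 = 4; cut/dwarf (C_tt) = 2×2 = 4; potato-leaf/tall (ccT_) = 2×2 = 4; potato-leaf/dwarf (cctt) = 2×2 = 4
Phenotype counts (out of 16): 4 cut/tall, 4 cut/dwarf, 4 potato-leaf/tall, 4 potato-leaf/dwarf
cut/dwarf: 4 out of 16 → fraction 1/4
Expected count = 1/4 × 1760 = 440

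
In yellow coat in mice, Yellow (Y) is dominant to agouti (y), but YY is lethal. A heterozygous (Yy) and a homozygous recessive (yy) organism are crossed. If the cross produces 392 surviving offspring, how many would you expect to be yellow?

Cross: Yy × yy
Punnett square offspring (before lethality): 2 Yy, 2 yy
No YY offspring are produced in this cross.
yellow: 2 out of 4 → fraction 1/2
Expected count = 1/2 × 392 = 196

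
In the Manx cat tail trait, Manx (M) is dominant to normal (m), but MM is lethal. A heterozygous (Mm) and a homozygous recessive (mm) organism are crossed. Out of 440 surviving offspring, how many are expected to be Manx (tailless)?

Cross: Mm × mm
Punnett square offspring (before lethality): 2 Mm, 2 mm
No MM offspring are produced in this cross.
Manx (tailless): 2 out of 4 → fraction 1/2
Expected count = 1/2 × 440 = 220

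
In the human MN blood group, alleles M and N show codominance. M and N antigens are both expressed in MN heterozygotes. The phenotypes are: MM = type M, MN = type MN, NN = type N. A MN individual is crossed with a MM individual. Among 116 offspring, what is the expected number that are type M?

Punnett square for MN × MM:
Offspring genotypes: 2 MM, 2 MN
Phenotype counts: 2 type M, 2 type MN
type M: 2 out of 4 → fraction 1/2
Expected count = 1/2 × 116 = 58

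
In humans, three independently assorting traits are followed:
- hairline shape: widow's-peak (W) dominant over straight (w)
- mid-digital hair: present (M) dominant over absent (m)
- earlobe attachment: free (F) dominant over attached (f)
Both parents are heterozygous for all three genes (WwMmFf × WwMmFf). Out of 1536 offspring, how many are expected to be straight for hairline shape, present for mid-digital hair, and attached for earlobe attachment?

Trihybrid cross: WwMmFf × WwMmFf
Each trait segregates independently with a 3:1 phenotypic ratio, so each gene contributes 3/4 (dominant) or 1/4 (recessive).
Target: straight (hairline shape), present (mid-digital hair), attached (earlobe attachment)
Probability = product of independent per-trait probabilities
= 1/4 × 3/4 × 1/4 = 3/64
Expected count = 3/64 × 1536 = 72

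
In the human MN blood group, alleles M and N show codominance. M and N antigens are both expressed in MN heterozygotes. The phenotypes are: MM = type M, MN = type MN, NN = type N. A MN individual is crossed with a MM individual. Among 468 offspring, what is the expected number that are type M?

Punnett square for MN × MM:
Offspring genotypes: 2 MM, 2 MN
Phenotype counts: 2 type M, 2 type MN
type M: 2 out of 4 → fraction 1/2
Expected count = 1/2 × 468 = 234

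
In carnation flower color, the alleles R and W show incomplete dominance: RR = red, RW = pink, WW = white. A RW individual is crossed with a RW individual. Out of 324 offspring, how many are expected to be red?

Punnett square for RW × RW:
Offspring genotypes: 1 RR, 2 RW, 1 WW
Phenotype counts: 1 red, 2 pink, 1 white
red: 1 out of 4 → fraction 1/4
Expected count = 1/4 × 324 = 81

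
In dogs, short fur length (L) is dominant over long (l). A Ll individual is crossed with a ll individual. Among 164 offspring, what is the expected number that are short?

Punnett square for Ll × ll:
Offspring genotypes: 2 Ll, 2 ll
short: 2, long: 2
short: 2 out of 4 → fraction 1/2
Expected count = 1/2 × 164 = 82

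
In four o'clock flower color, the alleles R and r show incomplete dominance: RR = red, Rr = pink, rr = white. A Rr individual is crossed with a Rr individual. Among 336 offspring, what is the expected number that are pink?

Punnett square for Rr × Rr:
Offspring genotypes: 1 RR, 2 Rr, 1 rr
Phenotype counts: 1 red, 2 pink, 1 white
pink: 2 out of 4 → fraction 1/2
Expected count = 1/2 × 336 = 168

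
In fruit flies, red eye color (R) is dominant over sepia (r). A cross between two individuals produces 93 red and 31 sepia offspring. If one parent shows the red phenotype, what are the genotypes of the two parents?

Observed offspring: 93 red, 31 sepia
The observed ratio simplifies to 3:1. Sepia (rr) offspring appear, so each parent must contribute one r allele. The parent stated to show red carries R, so it is Rr. The other parent is then either Rr or rr: Rr × rr would give a 1:1 split, whereas Rr × Rr gives 3:1 — matching the data. So both parents are heterozygous (Rr × Rr).
Parent genotypes: Rr × Rr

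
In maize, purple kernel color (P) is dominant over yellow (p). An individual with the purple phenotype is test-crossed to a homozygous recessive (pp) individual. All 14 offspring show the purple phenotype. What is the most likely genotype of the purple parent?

Test cross: ? × pp
All offspring are purple.
If the unknown parent were heterozygous (Pp), about half of 14 offspring would be yellow; none are. The unknown parent is most likely homozygous dominant (PP).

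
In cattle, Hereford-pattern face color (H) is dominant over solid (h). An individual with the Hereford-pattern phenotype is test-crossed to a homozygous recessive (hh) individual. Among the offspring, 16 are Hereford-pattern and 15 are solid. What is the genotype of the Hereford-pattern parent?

Test cross: ? × hh
Offspring: 16 Hereford-pattern, 15 solid — approximately 1:1.
A 1:1 ratio in a test cross indicates the unknown parent is heterozygous (Hh).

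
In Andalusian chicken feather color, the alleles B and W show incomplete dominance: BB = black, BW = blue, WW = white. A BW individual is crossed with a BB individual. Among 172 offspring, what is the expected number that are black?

Punnett square for BW × BB:
Offspring genotypes: 2 BB, 2 BW
Phenotype counts: 2 black, 2 blue
black: 2 out of 4 → fraction 1/2
Expected count = 1/2 × 172 = 86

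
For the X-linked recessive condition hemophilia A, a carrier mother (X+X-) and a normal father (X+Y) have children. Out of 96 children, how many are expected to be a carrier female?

Cross: X+X- × X+Y
Offspring: 1 X+X+, 1 X+Y, 1 X+X-, 1 X-Y
Probability of a carrier female: 1/4
Expected count = 1/4 × 96 = 24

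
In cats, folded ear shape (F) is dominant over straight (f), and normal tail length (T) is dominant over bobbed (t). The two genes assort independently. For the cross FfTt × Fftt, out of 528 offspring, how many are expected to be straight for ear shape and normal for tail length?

Dihybrid cross FfTt × Fftt — consider each gene separately:
ear shape: Ff × Ff → 1 FF, 2 Ff, 1 ff → 3 F_ : 1 ff (out of 4)
tail length: Tt × tt → 2 Tt, 2 tt → 2 T_ : 2 tt (out of 4)
Looking for: straight (ff) and normal (T_)
P(straight) = 1/4, P(normal) = 2/4
P(both) = 1/4 × 2/4 = 2/16 = 1/8
Expected count = 1/8 × 528 = 66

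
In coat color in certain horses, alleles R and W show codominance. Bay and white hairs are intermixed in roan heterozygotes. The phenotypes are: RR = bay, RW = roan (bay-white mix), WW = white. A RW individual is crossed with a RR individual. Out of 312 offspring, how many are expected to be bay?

Punnett square for RW × RR:
Offspring genotypes: 2 RR, 2 RW
Phenotype counts: 2 bay, 2 roan (bay-white mix)
bay: 2 out of 4 → fraction 1/2
Expected count = 1/2 × 312 = 156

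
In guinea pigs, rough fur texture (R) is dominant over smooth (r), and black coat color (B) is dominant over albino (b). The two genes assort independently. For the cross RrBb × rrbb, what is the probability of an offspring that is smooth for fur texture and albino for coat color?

Dihybrid cross RrBb × rrbb — consider each gene separately:
fur texture: Rr × rr → 2 Rr, 2 rr → 2 R_ : 2 rr (out of 4)
coat color: Bb × bb → 2 Bb, 2 bb → 2 B_ : 2 bb (out of 4)
Looking for: smooth (rr) and albino (bb)
P(smooth) = 2/4, P(albino) = 2/4
P(both) = 2/4 × 2/4 = 4/16 = 1/4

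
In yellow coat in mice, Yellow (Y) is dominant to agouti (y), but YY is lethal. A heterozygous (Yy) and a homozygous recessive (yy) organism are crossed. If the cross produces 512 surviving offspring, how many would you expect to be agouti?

Cross: Yy × yy
Punnett square offspring (before lethality): 2 Yy, 2 yy
No YY offspring are produced in this cross.
agouti: 2 out of 4 → fraction 1/2
Expected count = 1/2 × 512 = 256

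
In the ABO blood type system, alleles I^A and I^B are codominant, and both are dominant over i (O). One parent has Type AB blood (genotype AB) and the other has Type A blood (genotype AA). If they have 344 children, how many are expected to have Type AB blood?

Cross: AB × AA
Possible offspring genotypes: 2 AA, 2 AB
Blood type counts: 2 Type A, 2 Type AB
Probability of Type AB: 2/4 = 1/2
Expected count = 1/2 × 344 = 172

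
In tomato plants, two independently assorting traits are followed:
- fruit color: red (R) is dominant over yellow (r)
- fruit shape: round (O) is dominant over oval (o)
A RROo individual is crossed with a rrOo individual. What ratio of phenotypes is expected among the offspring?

Dihybrid cross RROo × rrOo — consider each gene separately:
fruit color: RR × rr → 4 Rr → 4 R_ (out of 4)
fruit shape: Oo × Oo → 1 OO, 2 Oo, 1 oo → 3 O_ : 1 oo (out of 4)
Combine (counts out of 4 × 4 = 16): red/round (R_O_) = 4×3 = 12; red/oval (R_oo) = 4×1 = 4
Phenotype counts (out of 16): 12 red/round, 4 red/oval
Ratio: 3 red/round : 1 red/oval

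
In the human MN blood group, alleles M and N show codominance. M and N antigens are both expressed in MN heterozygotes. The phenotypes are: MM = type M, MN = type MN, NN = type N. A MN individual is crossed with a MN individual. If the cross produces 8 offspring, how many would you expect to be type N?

Punnett square for MN × MN:
Offspring genotypes: 1 MM, 2 MN, 1 NN
Phenotype counts: 1 type M, 2 type MN, 1 type N
type N: 1 out of 4 → fraction 1/4
Expected count = 1/4 × 8 = 2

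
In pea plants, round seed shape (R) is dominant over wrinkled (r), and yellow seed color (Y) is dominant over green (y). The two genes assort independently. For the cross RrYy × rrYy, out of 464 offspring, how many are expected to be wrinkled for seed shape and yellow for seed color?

Dihybrid cross RrYy × rrYy — consider each gene separately:
seed shape: Rr × rr → 2 Rr, 2 rr → 2 R_ : 2 rr (out of 4)
seed color: Yy × Yy → 1 YY, 2 Yy, 1 yy → 3 Y_ : 1 yy (out of 4)
Looking for: wrinkled (rr) and yellow (Y_)
P(wrinkled) = 2/4, P(yellow) = 3/4
P(both) = 2/4 × 3/4 = 6/16 = 3/8
Expected count = 3/8 × 464 = 174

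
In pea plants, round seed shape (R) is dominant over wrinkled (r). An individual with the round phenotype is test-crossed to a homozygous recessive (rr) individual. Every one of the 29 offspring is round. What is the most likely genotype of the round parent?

Test cross: ? × rr
All offspring are round.
If the unknown parent were heterozygous (Rr), about half of 29 offspring would be wrinkled; none are. The unknown parent is most likely homozygous dominant (RR).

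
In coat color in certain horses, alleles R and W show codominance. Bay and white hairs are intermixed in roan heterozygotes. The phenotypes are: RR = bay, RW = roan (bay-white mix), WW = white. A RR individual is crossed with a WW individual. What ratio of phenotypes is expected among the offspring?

Punnett square for RR × WW:
Offspring genotypes: 4 RW
Phenotype counts: 4 roan (bay-white mix)
Ratio: all roan (bay-white mix)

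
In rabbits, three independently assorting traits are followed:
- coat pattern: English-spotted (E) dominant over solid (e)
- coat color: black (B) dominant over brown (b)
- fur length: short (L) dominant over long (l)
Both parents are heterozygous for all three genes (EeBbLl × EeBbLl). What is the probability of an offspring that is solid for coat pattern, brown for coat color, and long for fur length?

Trihybrid cross: EeBbLl × EeBbLl
Each trait segregates independently with a 3:1 phenotypic ratio, so each gene contributes 3/4 (dominant) or 1/4 (recessive).
Target: solid (coat pattern), brown (coat color), long (fur length)
Probability = product of independent per-trait probabilities
= 1/4 × 1/4 × 1/4 = 1/64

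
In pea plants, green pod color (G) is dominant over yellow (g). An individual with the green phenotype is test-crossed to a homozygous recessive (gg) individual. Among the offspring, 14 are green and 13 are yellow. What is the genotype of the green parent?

Test cross: ? × gg
Offspring: 14 green, 13 yellow — approximately 1:1.
A 1:1 ratio in a test cross indicates the unknown parent is heterozygous (Gg).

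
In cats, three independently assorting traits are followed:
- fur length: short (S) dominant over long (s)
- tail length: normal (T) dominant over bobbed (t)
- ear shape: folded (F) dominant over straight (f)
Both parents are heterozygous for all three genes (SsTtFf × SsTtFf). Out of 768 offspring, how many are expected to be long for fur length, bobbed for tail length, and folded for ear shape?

Trihybrid cross: SsTtFf × SsTtFf
Each trait segregates independently with a 3:1 phenotypic ratio, so each gene contributes 3/4 (dominant) or 1/4 (recessive).
Target: long (fur length), bobbed (tail length), folded (ear shape)
Probability = product of independent per-trait probabilities
= 1/4 × 1/4 × 3/4 = 3/64
Expected count = 3/64 × 768 = 36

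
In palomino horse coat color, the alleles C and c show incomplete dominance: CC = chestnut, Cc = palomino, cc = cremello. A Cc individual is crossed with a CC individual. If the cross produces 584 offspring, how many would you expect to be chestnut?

Punnett square for Cc × CC:
Offspring genotypes: 2 CC, 2 Cc
Phenotype counts: 2 chestnut, 2 palomino
chestnut: 2 out of 4 → fraction 1/2
Expected count = 1/2 × 584 = 292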